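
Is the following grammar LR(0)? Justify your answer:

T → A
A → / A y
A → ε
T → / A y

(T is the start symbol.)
Augment with T' → T and build the canonical LR(0) collection (I0 = CLOSURE({[T' → . T]}), then GOTO on every symbol after a dot until no new states appear). It has 9 states:
  I0: { [A → . / A y], [A → .], [T → . / A y], [T → . A], [T' → . T] }  — shift, reduce
  I1: { [A → . / A y], [A → .], [A → / . A y], [T → / . A y] }  — shift, reduce
  I2: { [T → A .] }  — reduce
  I3: { [T' → T .] }  — accept
  I4: { [A → . / A y], [A → .], [A → / . A y] }  — shift, reduce
  I5: { [A → / A . y], [T → / A . y] }  — shift
  I6: { [A → / A y .], [T → / A y .] }  — 2 reduces
  I7: { [A → / A . y] }  — shift
  I8: { [A → / A y .] }  — reduce

Conflict in state I0:
  Shift-reduce conflict between [A → .] and [A → . / A y]
So the grammar is NOT LR(0).

Answer: No. Shift-reduce conflict between [A → .] and [A → . / A y]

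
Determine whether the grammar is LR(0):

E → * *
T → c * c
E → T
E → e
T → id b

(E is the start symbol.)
Augment with E' → E and build the canonical LR(0) collection (I0 = CLOSURE({[E' → . E]}), then GOTO on every symbol after a dot until no new states appear). It has 11 states:
  I0: { [E → . * *], [E → . T], [E → . e], [E' → . E], [T → . c * c], [T → . id b] }  — shift
  I1: { [E → * . *] }  — shift
  I2: { [E' → E .] }  — accept
  I3: { [E → T .] }  — reduce
  I4: { [T → c . * c] }  — shift
  I5: { [E → e .] }  — reduce
  I6: { [T → id . b] }  — shift
  I7: { [T → id b .] }  — reduce
  I8: { [T → c * . c] }  — shift
  I9: { [T → c * c .] }  — reduce
  I10: { [E → * * .] }  — reduce

Every state is either a pure shift/goto state or contains exactly one complete item and nothing to shift — no conflicts. The grammar is LR(0).

Answer: Yes, the grammar is LR(0)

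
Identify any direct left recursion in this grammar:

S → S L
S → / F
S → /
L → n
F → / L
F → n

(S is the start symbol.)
Yes, S is left-recursive

Direct left recursion occurs when N → N α for some non-terminal N (the right-hand side begins with the left-hand side itself).

S → S L: LEFT RECURSIVE (starts with S)
S → / F: starts with '/'
S → /: starts with '/'
L → n: starts with n
F → / L: starts with '/'
F → n: starts with n

The grammar has direct left recursion on: S.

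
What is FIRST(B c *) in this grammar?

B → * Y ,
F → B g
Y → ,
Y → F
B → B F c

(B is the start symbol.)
FIRST sets of the non-terminals involved (from the grammar, by fixed-point iteration):
  FIRST(B) = { '*' }

To compute FIRST(B c *), process the symbols left to right:
Symbol B is a non-terminal. Add FIRST(B) \ {ε} = { '*' }
B is not nullable (ε ∉ FIRST(B)), so stop here.
FIRST(B c *) = { '*' }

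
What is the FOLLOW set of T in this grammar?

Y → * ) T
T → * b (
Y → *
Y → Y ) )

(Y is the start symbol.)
{ $, ')' }

To compute FOLLOW(T), find every occurrence of T on a right-hand side N → α T β: add FIRST(β) \ {ε}, and if β is empty or nullable also add FOLLOW(N). Iterate to a fixed point.

In Y → * ) T: T is at the end, add FOLLOW(Y)

The FOLLOW sets referred to above (computed the same way, to a fixed point):
  FOLLOW(Y) = { $, ')' }

Taking the union: FOLLOW(T) = { $, ')' }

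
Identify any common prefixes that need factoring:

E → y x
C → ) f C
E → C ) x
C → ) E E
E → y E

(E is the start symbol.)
Yes, E has productions with common prefix 'y'; C has productions with common prefix ')'

Left-factoring is needed when two productions for the same non-terminal
share a common prefix on the right-hand side.

Productions for E:
  E → y x
  E → C ) x
  E → y E
Productions for C:
  C → ) f C
  C → ) E E

Found common prefix 'y' in productions for E
Found common prefix ')' in productions for C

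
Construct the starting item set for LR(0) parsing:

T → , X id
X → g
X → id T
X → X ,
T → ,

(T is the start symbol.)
{ [T → . , X id], [T → . ,], [T' → . T] }

First, augment the grammar with T' → T
I₀ = CLOSURE({ [T' → . T] }):
  [T' → . T] has the dot before T: add [T → . , X id], [T → . ,]
No further items can be added.

I₀ = { [T → . , X id], [T → . ,], [T' → . T] }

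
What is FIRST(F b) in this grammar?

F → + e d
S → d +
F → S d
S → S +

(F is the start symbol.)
FIRST sets of the non-terminals involved (from the grammar, by fixed-point iteration):
  FIRST(F) = { '+', 'd' }

To compute FIRST(F b), process the symbols left to right:
Symbol F is a non-terminal. Add FIRST(F) \ {ε} = { '+', 'd' }
F is not nullable (ε ∉ FIRST(F)), so stop here.
FIRST(F b) = { '+', 'd' }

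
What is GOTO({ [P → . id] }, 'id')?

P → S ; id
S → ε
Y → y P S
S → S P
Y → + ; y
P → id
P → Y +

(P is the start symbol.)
GOTO(I, 'id') = CLOSURE({ [A → αX.β] : [A → α.Xβ] ∈ I, X = 'id' })

Items with dot before 'id', with the dot advanced:
  [P → . id] → [P → id .]
Closure adds nothing (no advanced item has the dot before a non-terminal).

GOTO = { [P → id .] }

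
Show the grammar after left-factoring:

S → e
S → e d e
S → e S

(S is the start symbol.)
S → e S'
S' → ε
S' → d e
S' → S

Left-factoring transforms A → αβ₁ | αβ₂ into A → αA' and A' → β₁ | β₂
(α is the longest common prefix among the alternatives). Repeat until
no nonterminal has two alternatives with a common prefix.

Round 1: S has alternatives sharing prefix 'e'. Introduce S': S → e S'
  Add: S' → ε
  Add: S' → d e
  Add: S' → S

No remaining common prefixes — done.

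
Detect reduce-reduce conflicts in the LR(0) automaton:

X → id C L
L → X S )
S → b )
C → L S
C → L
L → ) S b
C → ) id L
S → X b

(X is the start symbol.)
Yes — I19: [C → ) id L .] vs [C → L .]

A reduce-reduce conflict occurs when an LR(0) state has two complete items [A → α .] and [B → β .] — both call for a reduction, and with no lookahead the parser cannot choose between them.

Augment with X' → X and build the canonical LR(0) collection (I0 = CLOSURE({[X' → . X]}), then GOTO on every symbol after a dot until no new states appear). It has 20 states:
  I0: { [X → . id C L], [X' → . X] }  — shift
  I1: { [X' → X .] }  — accept
  I2: { [C → . ) id L], [C → . L S], [C → . L], [L → . ) S b], [L → . X S )], [X → . id C L], [X → id . C L] }  — shift
  I3: { [C → ) . id L], [L → ) . S b], [S → . X b], [S → . b )], [X → . id C L] }  — shift
  I4: { [L → . ) S b], [L → . X S )], [X → . id C L], [X → id C . L] }  — shift
  I5: { [C → L . S], [C → L .], [S → . X b], [S → . b )], [X → . id C L] }  — shift, reduce
  I6: { [L → X . S )], [S → . X b], [S → . b )], [X → . id C L] }  — shift
  I7: { [L → X S . )] }  — shift
  I8: { [S → X . b] }  — shift
  I9: { [S → b . )] }  — shift
  I10: { [S → b ) .] }  — reduce
  I11: { [S → X b .] }  — reduce
  I12: { [L → X S ) .] }  — reduce
  I13: { [C → L S .] }  — reduce
  I14: { [L → ) . S b], [S → . X b], [S → . b )], [X → . id C L] }  — shift
  I15: { [X → id C L .] }  — reduce
  I16: { [L → ) S . b] }  — shift
  I17: { [L → ) S b .] }  — reduce
  I18: { [C → ) id . L], [C → . ) id L], [C → . L S], [C → . L], [L → . ) S b], [L → . X S )], [X → . id C L], [X → id . C L] }  — shift
  I19: { [C → ) id L .], [C → L . S], [C → L .], [S → . X b], [S → . b )], [X → . id C L] }  — shift, 2 reduces

I19 contains complete items [C → ) id L .], [C → L .] — reduce-reduce conflict.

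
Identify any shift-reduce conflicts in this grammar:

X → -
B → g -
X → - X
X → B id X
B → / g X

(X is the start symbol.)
Augment with X' → X and build the canonical LR(0) collection (I0 = CLOSURE({[X' → . X]}), then GOTO on every symbol after a dot until no new states appear). It has 12 states:
  I0: { [B → . / g X], [B → . g -], [X → . - X], [X → . -], [X → . B id X], [X' → . X] }  — shift
  I1: { [B → . / g X], [B → . g -], [X → - . X], [X → - .], [X → . - X], [X → . -], [X → . B id X] }  — shift, reduce
  I2: { [B → / . g X] }  — shift
  I3: { [X → B . id X] }  — shift
  I4: { [X' → X .] }  — accept
  I5: { [B → g . -] }  — shift
  I6: { [B → g - .] }  — reduce
  I7: { [B → . / g X], [B → . g -], [X → . - X], [X → . -], [X → . B id X], [X → B id . X] }  — shift
  I8: { [X → B id X .] }  — reduce
  I9: { [B → . / g X], [B → . g -], [B → / g . X], [X → . - X], [X → . -], [X → . B id X] }  — shift
  I10: { [B → / g X .] }  — reduce
  I11: { [X → - X .] }  — reduce

I1 contains reduce item [X → - .] and shift items [B → . / g X], [B → . g -], [X → . -], [X → . - X] — shift-reduce conflict.

Answer: Yes — I1: [X → - .] vs [B → . / g X]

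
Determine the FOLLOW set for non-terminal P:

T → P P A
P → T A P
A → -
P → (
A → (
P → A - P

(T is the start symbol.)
In T → P P A: P is followed by P A, add FIRST(P A) \ {ε} = { '(', '-' }
In T → P P A: P is followed by A, add FIRST(A) \ {ε} = { '(', '-' }
In P → T A P: P is at the end; this adds FOLLOW(P) to itself — nothing new
In P → A - P: P is at the end; this adds FOLLOW(P) to itself — nothing new

Taking the union: FOLLOW(P) = { '(', '-' }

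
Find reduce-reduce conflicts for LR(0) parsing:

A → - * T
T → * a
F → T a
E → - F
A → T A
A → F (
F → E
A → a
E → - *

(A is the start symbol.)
Yes — I9: [A → a .] vs [F → T a .]

A reduce-reduce conflict occurs when an LR(0) state has two complete items [A → α .] and [B → β .] — both call for a reduction, and with no lookahead the parser cannot choose between them.

Augment with A' → A and build the canonical LR(0) collection (I0 = CLOSURE({[A' → . A]}), then GOTO on every symbol after a dot until no new states appear). It has 19 states:
  I0: { [A → . - * T], [A → . F (], [A → . T A], [A → . a], [A' → . A], [E → . - *], [E → . - F], [F → . E], [F → . T a], [T → . * a] }  — shift
  I1: { [T → * . a] }  — shift
  I2: { [A → - . * T], [E → - . *], [E → - . F], [E → . - *], [E → . - F], [F → . E], [F → . T a], [T → . * a] }  — shift
  I3: { [A' → A .] }  — accept
  I4: { [F → E .] }  — reduce
  I5: { [A → F . (] }  — shift
  I6: { [A → . - * T], [A → . F (], [A → . T A], [A → . a], [A → T . A], [E → . - *], [E → . - F], [F → . E], [F → . T a], [F → T . a], [T → . * a] }  — shift
  I7: { [A → a .] }  — reduce
  I8: { [A → T A .] }  — reduce
  I9: { [A → a .], [F → T a .] }  — 2 reduces
  I10: { [A → F ( .] }  — reduce
  I11: { [A → - * . T], [E → - * .], [T → * . a], [T → . * a] }  — shift, reduce
  I12: { [E → - . *], [E → - . F], [E → . - *], [E → . - F], [F → . E], [F → . T a], [T → . * a] }  — shift
  I13: { [E → - F .] }  — reduce
  I14: { [F → T . a] }  — shift
  I15: { [F → T a .] }  — reduce
  I16: { [E → - * .], [T → * . a] }  — shift, reduce
  I17: { [T → * a .] }  — reduce
  I18: { [A → - * T .] }  — reduce

I9 contains complete items [A → a .], [F → T a .] — reduce-reduce conflict.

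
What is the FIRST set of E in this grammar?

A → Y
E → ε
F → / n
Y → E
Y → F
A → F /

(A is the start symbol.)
To compute FIRST(E), examine every production with E on the left-hand side, reading each right-hand side left to right until a non-nullable symbol is reached.

From E → ε:
  - ε-production, so ε ∈ FIRST(E)

Collecting: FIRST(E) = { ε }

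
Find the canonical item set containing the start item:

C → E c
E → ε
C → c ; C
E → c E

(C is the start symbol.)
First, augment the grammar with C' → C
I₀ = CLOSURE({ [C' → . C] }):
  [C' → . C] has the dot before C: add [C → . E c], [C → . c ; C]
  [C → . E c] has the dot before E: add [E → .], [E → . c E]
No further items can be added.

I₀ = { [C → . E c], [C → . c ; C], [C' → . C], [E → . c E], [E → .] }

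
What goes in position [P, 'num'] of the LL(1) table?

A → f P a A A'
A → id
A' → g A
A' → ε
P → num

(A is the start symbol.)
To find M[P, 'num'], we find productions for P where 'num' is in the predict set (PREDICT(N → α) = (FIRST(α) \ {ε}) ∪ (FOLLOW(N) if α ⇒* ε)).

P → num: PREDICT = { 'num' }
  'num' is in predict set, so this production goes in M[P, 'num']

M[P, 'num'] = P → num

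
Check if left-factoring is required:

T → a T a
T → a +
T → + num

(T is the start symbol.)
Left-factoring is needed when two productions for the same non-terminal
share a common prefix on the right-hand side.

Productions for T:
  T → a T a
  T → a +
  T → + num

Found common prefix 'a' in productions for T

Answer: Yes, T has productions with common prefix 'a'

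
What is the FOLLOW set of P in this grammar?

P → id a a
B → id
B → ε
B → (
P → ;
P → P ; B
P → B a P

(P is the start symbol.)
{ $, ';' }

To compute FOLLOW(P), find every occurrence of P on a right-hand side N → α P β: add FIRST(β) \ {ε}, and if β is empty or nullable also add FOLLOW(N). Iterate to a fixed point.

P is the start symbol, so $ ∈ FOLLOW(P).
In P → P ; B: P is followed by ';' B, add FIRST(';' B) \ {ε} = { ';' }
In P → B a P: P is at the end; this adds FOLLOW(P) to itself — nothing new

Taking the union: FOLLOW(P) = { $, ';' }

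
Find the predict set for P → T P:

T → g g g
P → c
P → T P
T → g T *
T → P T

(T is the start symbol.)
{ 'c', 'g' }

PREDICT(P → T P) = (FIRST(RHS) \ {ε}) ∪ (FOLLOW(P) if ε ∈ FIRST(RHS), i.e. RHS ⇒* ε)
FIRST(T) = { 'c', 'g' }
FIRST(T P) = { 'c', 'g' }
ε ∉ FIRST(T P), so FOLLOW(P) is not added.
PREDICT(P → T P) = { 'c', 'g' }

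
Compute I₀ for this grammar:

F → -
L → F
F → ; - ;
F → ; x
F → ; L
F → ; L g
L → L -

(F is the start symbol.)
{ [F → . -], [F → . ; - ;], [F → . ; L g], [F → . ; L], [F → . ; x], [F' → . F] }

First, augment the grammar with F' → F
I₀ = CLOSURE({ [F' → . F] }):
  [F' → . F] has the dot before F: add [F → . -], [F → . ; - ;], [F → . ; x], [F → . ; L], [F → . ; L g]
No further items can be added.

I₀ = { [F → . -], [F → . ; - ;], [F → . ; L g], [F → . ; L], [F → . ; x], [F' → . F] }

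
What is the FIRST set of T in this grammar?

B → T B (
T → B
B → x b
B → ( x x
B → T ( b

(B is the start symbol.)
To compute FIRST(T), examine every production with T on the left-hand side, reading each right-hand side left to right until a non-nullable symbol is reached.

FIRST sets of the other non-terminals involved (by the same procedure, iterated to a fixed point):
  FIRST(B) = { '(', 'x' }

From T → B:
  - B is a non-terminal: add FIRST(B) \ {ε} = { '(', 'x' }
    B is not nullable, so stop

Collecting: FIRST(T) = { '(', 'x' }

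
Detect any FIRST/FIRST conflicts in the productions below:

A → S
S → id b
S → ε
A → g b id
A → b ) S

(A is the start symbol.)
No FIRST/FIRST conflicts.

A FIRST/FIRST conflict occurs when two productions N → α and N → β for the same non-terminal have FIRST(α) ∩ FIRST(β) ≠ ∅ (with ε ∈ FIRST of a nullable right-hand side, so two nullable alternatives also conflict).

FIRST sets of the non-terminals at (or reachable through a nullable prefix from) the front of some alternative:
  FIRST(S) = { 'id', ε }

Productions for A:
  A → S: FIRST = { 'id', ε }
  A → g b id: FIRST = { 'g' }
  A → b ) S: FIRST = { 'b' }
Productions for S:
  S → id b: FIRST = { 'id' }
  S → ε: FIRST = { ε }

All alternatives of each non-terminal have pairwise disjoint FIRST sets.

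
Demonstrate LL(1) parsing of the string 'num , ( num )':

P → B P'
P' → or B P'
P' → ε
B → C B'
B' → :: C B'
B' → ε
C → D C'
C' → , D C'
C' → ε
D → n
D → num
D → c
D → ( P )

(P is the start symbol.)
Stack is shown with the top on the left.

Stack                      Input            Action
--------------------------------------------------
P $                        num , ( num ) $  output P → B P'
B P' $                     num , ( num ) $  output B → C B'
C B' P' $                  num , ( num ) $  output C → D C'
D C' B' P' $               num , ( num ) $  output D → num
num C' B' P' $             num , ( num ) $  match 'num'
C' B' P' $                 , ( num ) $      output C' → , D C'
, D C' B' P' $             , ( num ) $      match ','
D C' B' P' $               ( num ) $        output D → ( P )
( P ) C' B' P' $           ( num ) $        match '('
P ) C' B' P' $             num ) $          output P → B P'
B P' ) C' B' P' $          num ) $          output B → C B'
C B' P' ) C' B' P' $       num ) $          output C → D C'
D C' B' P' ) C' B' P' $    num ) $          output D → num
num C' B' P' ) C' B' P' $  num ) $          match 'num'
C' B' P' ) C' B' P' $      ) $              output C' → ε
B' P' ) C' B' P' $         ) $              output B' → ε
P' ) C' B' P' $            ) $              output P' → ε
) C' B' P' $               ) $              match ')'
C' B' P' $                 $                output C' → ε
B' P' $                    $                output B' → ε
P' $                       $                output P' → ε
$                          $                accept

The string is accepted.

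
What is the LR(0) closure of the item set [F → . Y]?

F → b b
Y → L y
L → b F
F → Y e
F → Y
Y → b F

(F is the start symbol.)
{ [F → . Y], [L → . b F], [Y → . L y], [Y → . b F] }

Start with: [F → . Y]
  [F → . Y] has the dot before Y: add [Y → . L y], [Y → . b F]
  [Y → . L y] has the dot before L: add [L → . b F]
No further items can be added.

CLOSURE = { [F → . Y], [L → . b F], [Y → . L y], [Y → . b F] }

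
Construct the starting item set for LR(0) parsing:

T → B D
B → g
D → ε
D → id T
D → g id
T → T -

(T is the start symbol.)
{ [B → . g], [T → . B D], [T → . T -], [T' → . T] }

First, augment the grammar with T' → T
I₀ = CLOSURE({ [T' → . T] }):
  [T' → . T] has the dot before T: add [T → . B D], [T → . T -]
  [T → . B D] has the dot before B: add [B → . g]
No further items can be added.

I₀ = { [B → . g], [T → . B D], [T → . T -], [T' → . T] }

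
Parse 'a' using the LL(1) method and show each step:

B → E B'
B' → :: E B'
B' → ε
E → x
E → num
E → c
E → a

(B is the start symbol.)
LL(1) parsing maintains a stack (initially the start symbol over $) and the input. At each step: if the stack top is a terminal, match it against the current input token; if it is a non-terminal N, replace it with the RHS of M[N, lookahead] (the unique production whose predict set contains the lookahead).

Stack is shown with the top on the left.

Stack   Input  Action
---------------------
B $     a $    output B → E B'
E B' $  a $    output E → a
a B' $  a $    match 'a'
B' $    $      output B' → ε
$       $      accept

The string is accepted.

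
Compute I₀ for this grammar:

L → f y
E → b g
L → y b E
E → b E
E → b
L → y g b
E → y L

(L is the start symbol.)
{ [L → . f y], [L → . y b E], [L → . y g b], [L' → . L] }

First, augment the grammar with L' → L
I₀ = CLOSURE({ [L' → . L] }):
  [L' → . L] has the dot before L: add [L → . f y], [L → . y b E], [L → . y g b]
No further items can be added.

I₀ = { [L → . f y], [L → . y b E], [L → . y g b], [L' → . L] }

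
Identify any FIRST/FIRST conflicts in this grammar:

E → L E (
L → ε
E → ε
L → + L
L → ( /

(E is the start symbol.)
No FIRST/FIRST conflicts.

A FIRST/FIRST conflict occurs when two productions N → α and N → β for the same non-terminal have FIRST(α) ∩ FIRST(β) ≠ ∅ (with ε ∈ FIRST of a nullable right-hand side, so two nullable alternatives also conflict).

FIRST sets of the non-terminals at (or reachable through a nullable prefix from) the front of some alternative:
  FIRST(L) = { '(', '+', ε }
  FIRST(E) = { '(', '+', ε }

Productions for E:
  E → L E (: FIRST = { '(', '+' }
  E → ε: FIRST = { ε }
Productions for L:
  L → ε: FIRST = { ε }
  L → + L: FIRST = { '+' }
  L → ( /: FIRST = { '(' }

All alternatives of each non-terminal have pairwise disjoint FIRST sets.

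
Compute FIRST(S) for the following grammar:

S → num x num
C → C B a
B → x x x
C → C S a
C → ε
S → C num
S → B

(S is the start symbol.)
{ 'num', 'x' }

FIRST sets of the other non-terminals involved (by the same procedure, iterated to a fixed point):
  FIRST(C) = { 'num', 'x', ε }
  FIRST(B) = { 'x' }

From S → num x num:
  - num is a terminal: add 'num' and stop
From S → C num:
  - C is a non-terminal: add FIRST(C) \ {ε} = { 'num', 'x' }
    C is nullable, so continue to the next symbol
  - num is a terminal: add 'num' and stop
From S → B:
  - B is a non-terminal: add FIRST(B) \ {ε} = { 'x' }
    B is not nullable, so stop

Collecting: FIRST(S) = { 'num', 'x' }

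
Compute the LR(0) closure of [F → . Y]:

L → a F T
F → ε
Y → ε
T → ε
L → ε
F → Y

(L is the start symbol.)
To compute CLOSURE, for each item [A → α.Bβ] where B is a non-terminal, add [B → .γ] for all productions B → γ; repeat for the newly added items until nothing changes.

Start with: [F → . Y]
  [F → . Y] has the dot before Y: add [Y → .]
No further items can be added.

CLOSURE = { [F → . Y], [Y → .] }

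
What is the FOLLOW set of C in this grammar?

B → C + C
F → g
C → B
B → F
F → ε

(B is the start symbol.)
To compute FOLLOW(C), find every occurrence of C on a right-hand side N → α C β: add FIRST(β) \ {ε}, and if β is empty or nullable also add FOLLOW(N). Iterate to a fixed point.

In B → C + C: C is followed by '+' C, add FIRST('+' C) \ {ε} = { '+' }
In B → C + C: C is at the end, add FOLLOW(B)

The FOLLOW sets referred to above (computed the same way, to a fixed point):
  FOLLOW(B) = { $, '+' }

Taking the union: FOLLOW(C) = { $, '+' }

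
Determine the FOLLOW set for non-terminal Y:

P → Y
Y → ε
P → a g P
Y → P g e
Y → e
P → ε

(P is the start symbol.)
To compute FOLLOW(Y), find every occurrence of Y on a right-hand side N → α Y β: add FIRST(β) \ {ε}, and if β is empty or nullable also add FOLLOW(N). Iterate to a fixed point.

In P → Y: Y is at the end, add FOLLOW(P)

The FOLLOW sets referred to above (computed the same way, to a fixed point):
  FOLLOW(P) = { $, 'g' }

Taking the union: FOLLOW(Y) = { $, 'g' }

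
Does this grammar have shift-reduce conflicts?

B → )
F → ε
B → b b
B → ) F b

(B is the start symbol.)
No shift-reduce conflicts

Augment with B' → B and build the canonical LR(0) collection (I0 = CLOSURE({[B' → . B]}), then GOTO on every symbol after a dot until no new states appear). It has 7 states:
  I0: { [B → . ) F b], [B → . )], [B → . b b], [B' → . B] }  — shift
  I1: { [B → ) . F b], [B → ) .], [F → .] }  — 2 reduces
  I2: { [B' → B .] }  — accept
  I3: { [B → b . b] }  — shift
  I4: { [B → b b .] }  — reduce
  I5: { [B → ) F . b] }  — shift
  I6: { [B → ) F b .] }  — reduce

No state contains both a complete item and a shift item.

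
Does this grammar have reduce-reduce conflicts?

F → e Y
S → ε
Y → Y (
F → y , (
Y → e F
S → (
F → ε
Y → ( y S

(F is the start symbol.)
Augment with F' → F and build the canonical LR(0) collection (I0 = CLOSURE({[F' → . F]}), then GOTO on every symbol after a dot until no new states appear). It has 14 states:
  I0: { [F → . e Y], [F → . y , (], [F → .], [F' → . F] }  — shift, reduce
  I1: { [F' → F .] }  — accept
  I2: { [F → e . Y], [Y → . ( y S], [Y → . Y (], [Y → . e F] }  — shift
  I3: { [F → y . , (] }  — shift
  I4: { [F → y , . (] }  — shift
  I5: { [F → y , ( .] }  — reduce
  I6: { [Y → ( . y S] }  — shift
  I7: { [F → e Y .], [Y → Y . (] }  — shift, reduce
  I8: { [F → . e Y], [F → . y , (], [F → .], [Y → e . F] }  — shift, reduce
  I9: { [Y → e F .] }  — reduce
  I10: { [Y → Y ( .] }  — reduce
  I11: { [S → . (], [S → .], [Y → ( y . S] }  — shift, reduce
  I12: { [S → ( .] }  — reduce
  I13: { [Y → ( y S .] }  — reduce

No state contains more than one complete item.

Answer: No reduce-reduce conflicts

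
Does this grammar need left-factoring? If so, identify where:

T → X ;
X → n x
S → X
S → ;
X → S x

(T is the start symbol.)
No, left-factoring is not needed

Left-factoring is needed when two productions for the same non-terminal
share a common prefix on the right-hand side.

Productions for X:
  X → n x
  X → S x
Productions for S:
  S → X
  S → ;

No common prefixes found.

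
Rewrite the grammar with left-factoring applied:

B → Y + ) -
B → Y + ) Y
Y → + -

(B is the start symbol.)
B → Y + ) B'
B' → -
B' → Y
Y → + -

Left-factoring transforms A → αβ₁ | αβ₂ into A → αA' and A' → β₁ | β₂
(α is the longest common prefix among the alternatives). Repeat until
no nonterminal has two alternatives with a common prefix.

Round 1: B has alternatives sharing prefix 'Y + )'. Introduce B': B → Y + ) B'
  Add: B' → -
  Add: B' → Y

No remaining common prefixes — done.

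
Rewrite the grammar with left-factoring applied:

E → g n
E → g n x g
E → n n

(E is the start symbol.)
E → g n E'
E' → ε
E' → x g
E → n n

Left-factoring transforms A → αβ₁ | αβ₂ into A → αA' and A' → β₁ | β₂
(α is the longest common prefix among the alternatives). Repeat until
no nonterminal has two alternatives with a common prefix.

Round 1: E has alternatives sharing prefix 'g n'. Introduce E': E → g n E'
  Add: E' → ε
  Add: E' → x g

No remaining common prefixes — done.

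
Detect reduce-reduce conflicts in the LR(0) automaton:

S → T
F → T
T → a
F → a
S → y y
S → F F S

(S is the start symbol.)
Yes — I3: [F → T .] vs [S → T .]; I4: [F → a .] vs [T → a .]

A reduce-reduce conflict occurs when an LR(0) state has two complete items [A → α .] and [B → β .] — both call for a reduction, and with no lookahead the parser cannot choose between them.

Augment with S' → S and build the canonical LR(0) collection (I0 = CLOSURE({[S' → . S]}), then GOTO on every symbol after a dot until no new states appear). It has 10 states:
  I0: { [F → . T], [F → . a], [S → . F F S], [S → . T], [S → . y y], [S' → . S], [T → . a] }  — shift
  I1: { [F → . T], [F → . a], [S → F . F S], [T → . a] }  — shift
  I2: { [S' → S .] }  — accept
  I3: { [F → T .], [S → T .] }  — 2 reduces
  I4: { [F → a .], [T → a .] }  — 2 reduces
  I5: { [S → y . y] }  — shift
  I6: { [S → y y .] }  — reduce
  I7: { [F → . T], [F → . a], [S → . F F S], [S → . T], [S → . y y], [S → F F . S], [T → . a] }  — shift
  I8: { [F → T .] }  — reduce
  I9: { [S → F F S .] }  — reduce

I3 contains complete items [F → T .], [S → T .] — reduce-reduce conflict.
I4 contains complete items [F → a .], [T → a .] — reduce-reduce conflict.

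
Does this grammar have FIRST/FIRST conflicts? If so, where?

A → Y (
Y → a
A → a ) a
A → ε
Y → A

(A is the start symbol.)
A FIRST/FIRST conflict occurs when two productions N → α and N → β for the same non-terminal have FIRST(α) ∩ FIRST(β) ≠ ∅ (with ε ∈ FIRST of a nullable right-hand side, so two nullable alternatives also conflict).

FIRST sets of the non-terminals at (or reachable through a nullable prefix from) the front of some alternative:
  FIRST(Y) = { '(', 'a', ε }
  FIRST(A) = { '(', 'a', ε }

Productions for A:
  A → Y (: FIRST = { '(', 'a' }
  A → a ) a: FIRST = { 'a' }
  A → ε: FIRST = { ε }
Productions for Y:
  Y → a: FIRST = { 'a' }
  Y → A: FIRST = { '(', 'a', ε }

Conflict for A: A → Y ( and A → a ) a
  Overlap: { 'a' }
Conflict for Y: Y → a and Y → A
  Overlap: { 'a' }

Answer: Yes. A → Y '(' / A → a ')' a on { 'a' }; Y → a / Y → A on { 'a' }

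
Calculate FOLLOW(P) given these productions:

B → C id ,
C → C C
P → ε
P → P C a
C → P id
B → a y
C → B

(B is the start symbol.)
{ 'a', 'id' }

In P → P C a: P is followed by C a, add FIRST(C a) \ {ε} = { 'a', 'id' }
In C → P id: P is followed by id, add FIRST(id) \ {ε} = { 'id' }

Taking the union: FOLLOW(P) = { 'a', 'id' }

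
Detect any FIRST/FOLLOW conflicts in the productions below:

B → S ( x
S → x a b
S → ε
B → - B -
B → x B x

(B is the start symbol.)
Nullable non-terminals: S.

S: nullable alternative(s) S → ε; FOLLOW(S) = { '(' }
  S → x a b: FIRST \ {ε} = { 'x' } — disjoint from FOLLOW(S)
  S → ε: FIRST \ {ε} = { } — this is the only nullable alternative, skip

B has no nullable alternative, so no FIRST/FOLLOW check is needed there.

No FIRST/FOLLOW conflicts found.

Answer: No FIRST/FOLLOW conflicts.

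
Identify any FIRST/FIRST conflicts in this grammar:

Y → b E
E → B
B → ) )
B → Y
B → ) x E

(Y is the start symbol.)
Yes. B → ')' ')' / B → ')' x E on { ')' }

A FIRST/FIRST conflict occurs when two productions N → α and N → β for the same non-terminal have FIRST(α) ∩ FIRST(β) ≠ ∅ (with ε ∈ FIRST of a nullable right-hand side, so two nullable alternatives also conflict).

FIRST sets of the non-terminals at (or reachable through a nullable prefix from) the front of some alternative:
  FIRST(Y) = { 'b' }

Productions for B:
  B → ) ): FIRST = { ')' }
  B → Y: FIRST = { 'b' }
  B → ) x E: FIRST = { ')' }
Y, E have only one production, so no FIRST/FIRST conflict is possible there.

Conflict for B: B → ) ) and B → ) x E
  Overlap: { ')' }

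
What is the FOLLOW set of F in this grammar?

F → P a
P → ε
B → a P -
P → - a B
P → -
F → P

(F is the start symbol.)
{ $ }

F is the start symbol, so $ ∈ FOLLOW(F).
F does not occur on any right-hand side.

Taking the union: FOLLOW(F) = { $ }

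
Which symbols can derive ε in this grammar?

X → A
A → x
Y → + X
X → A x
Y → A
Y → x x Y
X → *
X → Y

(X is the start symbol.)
None

There are no ε-productions, so no non-terminal can derive ε.
No non-terminals are nullable.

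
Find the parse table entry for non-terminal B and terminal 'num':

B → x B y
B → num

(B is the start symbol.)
To find M[B, 'num'], we find productions for B where 'num' is in the predict set (PREDICT(N → α) = (FIRST(α) \ {ε}) ∪ (FOLLOW(N) if α ⇒* ε)).

B → x B y: PREDICT = { 'x' }
B → num: PREDICT = { 'num' }
  'num' is in predict set, so this production goes in M[B, 'num']

M[B, 'num'] = B → num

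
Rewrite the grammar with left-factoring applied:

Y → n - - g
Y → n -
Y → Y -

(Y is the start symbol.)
Y → n - Y'
Y' → - g
Y' → ε
Y → Y -

Left-factoring transforms A → αβ₁ | αβ₂ into A → αA' and A' → β₁ | β₂
(α is the longest common prefix among the alternatives). Repeat until
no nonterminal has two alternatives with a common prefix.

Round 1: Y has alternatives sharing prefix 'n -'. Introduce Y': Y → n - Y'
  Add: Y' → - g
  Add: Y' → ε

No remaining common prefixes — done.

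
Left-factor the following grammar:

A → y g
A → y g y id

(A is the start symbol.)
Left-factoring transforms A → αβ₁ | αβ₂ into A → αA' and A' → β₁ | β₂
(α is the longest common prefix among the alternatives). Repeat until
no nonterminal has two alternatives with a common prefix.

Round 1: A has alternatives sharing prefix 'y g'. Introduce A': A → y g A'
  Add: A' → ε
  Add: A' → y id

No remaining common prefixes — done.

Resulting grammar:
A → y g A'
A' → ε
A' → y id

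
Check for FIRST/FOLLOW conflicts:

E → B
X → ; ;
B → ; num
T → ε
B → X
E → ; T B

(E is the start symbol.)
No FIRST/FOLLOW conflicts.

Nullable non-terminals: T.
T has a nullable alternative but only one production, so nothing to check.

B, E, X have no nullable alternative, so no FIRST/FOLLOW check is needed there.

No FIRST/FOLLOW conflicts found.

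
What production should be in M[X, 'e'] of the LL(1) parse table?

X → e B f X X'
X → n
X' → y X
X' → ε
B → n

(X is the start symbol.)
To find M[X, 'e'], we find productions for X where 'e' is in the predict set (PREDICT(N → α) = (FIRST(α) \ {ε}) ∪ (FOLLOW(N) if α ⇒* ε)).

X → e B f X X': PREDICT = { 'e' }
  'e' is in predict set, so this production goes in M[X, 'e']
X → n: PREDICT = { 'n' }

M[X, 'e'] = X → e B f X X'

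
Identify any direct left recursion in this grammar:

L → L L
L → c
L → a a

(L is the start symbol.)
Yes, L is left-recursive

L → L L: LEFT RECURSIVE (starts with L)
L → c: starts with c
L → a a: starts with a

The grammar has direct left recursion on: L.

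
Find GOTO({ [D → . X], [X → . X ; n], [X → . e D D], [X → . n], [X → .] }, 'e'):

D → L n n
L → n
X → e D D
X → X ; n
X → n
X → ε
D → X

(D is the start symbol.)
GOTO(I, 'e') = CLOSURE({ [A → αX.β] : [A → α.Xβ] ∈ I, X = 'e' })

Items with dot before 'e', with the dot advanced:
  [X → . e D D] → [X → e . D D]
Closure of the advanced items:
  [X → e . D D] has the dot before D: add [D → . L n n], [D → . X]
  [D → . L n n] has the dot before L: add [L → . n]
  [D → . X] has the dot before X: add [X → . e D D], [X → . X ; n], [X → . n], [X → .]

GOTO = { [D → . L n n], [D → . X], [L → . n], [X → . X ; n], [X → . e D D], [X → . n], [X → .], [X → e . D D] }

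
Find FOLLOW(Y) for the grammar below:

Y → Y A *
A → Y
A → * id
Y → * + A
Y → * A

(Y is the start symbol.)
To compute FOLLOW(Y), find every occurrence of Y on a right-hand side N → α Y β: add FIRST(β) \ {ε}, and if β is empty or nullable also add FOLLOW(N). Iterate to a fixed point.

Y is the start symbol, so $ ∈ FOLLOW(Y).
In Y → Y A *: Y is followed by A '*', add FIRST(A '*') \ {ε} = { '*' }
In A → Y: Y is at the end, add FOLLOW(A)

The FOLLOW sets referred to above (computed the same way, to a fixed point):
  FOLLOW(A) = { $, '*' }

Taking the union: FOLLOW(Y) = { $, '*' }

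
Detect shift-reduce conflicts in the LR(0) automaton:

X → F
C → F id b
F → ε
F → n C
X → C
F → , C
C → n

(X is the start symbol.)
Yes — I0: [F → .] vs [C → . n]; I1: [F → .] vs [C → . n]; I3: [X → F .] vs [C → F . id b]; I5: [C → n .] vs [C → . n]

A shift-reduce conflict occurs when an LR(0) state has both:
  - a complete (reduce) item [A → α .] (dot at the end), and
  - a shift item [B → β . c γ] (dot before a terminal).

Augment with X' → X and build the canonical LR(0) collection (I0 = CLOSURE({[X' → . X]}), then GOTO on every symbol after a dot until no new states appear). It has 11 states:
  I0: { [C → . F id b], [C → . n], [F → . , C], [F → . n C], [F → .], [X → . C], [X → . F], [X' → . X] }  — shift, reduce
  I1: { [C → . F id b], [C → . n], [F → , . C], [F → . , C], [F → . n C], [F → .] }  — shift, reduce
  I2: { [X → C .] }  — reduce
  I3: { [C → F . id b], [X → F .] }  — shift, reduce
  I4: { [X' → X .] }  — accept
  I5: { [C → . F id b], [C → . n], [C → n .], [F → . , C], [F → . n C], [F → .], [F → n . C] }  — shift, 2 reduces
  I6: { [F → n C .] }  — reduce
  I7: { [C → F . id b] }  — shift
  I8: { [C → F id . b] }  — shift
  I9: { [C → F id b .] }  — reduce
  I10: { [F → , C .] }  — reduce

I0 contains reduce item [F → .] and shift items [C → . n], [F → . , C], [F → . n C] — shift-reduce conflict.
I1 contains reduce item [F → .] and shift items [C → . n], [F → . , C], [F → . n C] — shift-reduce conflict.
I3 contains reduce item [X → F .] and shift item [C → F . id b] — shift-reduce conflict.
I5 contains reduce items [C → n .], [F → .] and shift items [C → . n], [F → . , C], [F → . n C] — shift-reduce conflict.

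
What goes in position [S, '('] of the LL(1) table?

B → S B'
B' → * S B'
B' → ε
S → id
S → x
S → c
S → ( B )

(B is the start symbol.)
To find M[S, '('], we find productions for S where '(' is in the predict set (PREDICT(N → α) = (FIRST(α) \ {ε}) ∪ (FOLLOW(N) if α ⇒* ε)).

S → id: PREDICT = { 'id' }
S → x: PREDICT = { 'x' }
S → c: PREDICT = { 'c' }
S → ( B ): PREDICT = { '(' }
  '(' is in predict set, so this production goes in M[S, '(']

M[S, '('] = S → ( B )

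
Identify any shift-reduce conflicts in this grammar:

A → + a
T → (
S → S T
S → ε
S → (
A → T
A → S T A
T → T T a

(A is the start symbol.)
Yes — I0: [S → .] vs [A → . + a]; I5: [A → T .] vs [T → . (]; I9: [S → .] vs [A → . + a]; I11: [A → T .] vs [T → . (]

A shift-reduce conflict occurs when an LR(0) state has both:
  - a complete (reduce) item [A → α .] (dot at the end), and
  - a shift item [B → β . c γ] (dot before a terminal).

Augment with A' → A and build the canonical LR(0) collection (I0 = CLOSURE({[A' → . A]}), then GOTO on every symbol after a dot until no new states appear). It has 13 states:
  I0: { [A → . + a], [A → . S T A], [A → . T], [A' → . A], [S → . (], [S → . S T], [S → .], [T → . (], [T → . T T a] }  — shift, reduce
  I1: { [S → ( .], [T → ( .] }  — 2 reduces
  I2: { [A → + . a] }  — shift
  I3: { [A' → A .] }  — accept
  I4: { [A → S . T A], [S → S . T], [T → . (], [T → . T T a] }  — shift
  I5: { [A → T .], [T → . (], [T → . T T a], [T → T . T a] }  — shift, reduce
  I6: { [T → ( .] }  — reduce
  I7: { [T → . (], [T → . T T a], [T → T . T a], [T → T T . a] }  — shift
  I8: { [T → T T a .] }  — reduce
  I9: { [A → . + a], [A → . S T A], [A → . T], [A → S T . A], [S → . (], [S → . S T], [S → .], [S → S T .], [T → . (], [T → . T T a], [T → T . T a] }  — shift, 2 reduces
  I10: { [A → S T A .] }  — reduce
  I11: { [A → T .], [T → . (], [T → . T T a], [T → T . T a], [T → T T . a] }  — shift, reduce
  I12: { [A → + a .] }  — reduce

I0 contains reduce item [S → .] and shift items [A → . + a], [S → . (], [T → . (] — shift-reduce conflict.
I5 contains reduce item [A → T .] and shift item [T → . (] — shift-reduce conflict.
I9 contains reduce items [S → .], [S → S T .] and shift items [A → . + a], [S → . (], [T → . (] — shift-reduce conflict.
I11 contains reduce item [A → T .] and shift items [T → . (], [T → T T . a] — shift-reduce conflict.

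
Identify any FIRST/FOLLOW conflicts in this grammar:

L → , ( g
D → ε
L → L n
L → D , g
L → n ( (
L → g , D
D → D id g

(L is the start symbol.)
Yes. D → D id g with FOLLOW(D) on { 'id' }

A FIRST/FOLLOW conflict occurs when a non-terminal N has a nullable alternative N → β (β ⇒* ε) and another alternative N → α with FIRST(α) ∩ FOLLOW(N) ≠ ∅: on such a lookahead the parser cannot decide between expanding α and letting N vanish via β.

Nullable non-terminals: D.
FIRST sets used below: FIRST(D) = { 'id', ε }

D: nullable alternative(s) D → ε; FOLLOW(D) = { $, ',', 'id', 'n' }
  D → ε: FIRST \ {ε} = { } — this is the only nullable alternative, skip
  D → D id g: FIRST \ {ε} = { 'id' } — overlaps FOLLOW(D) on { 'id' }: CONFLICT

L has no nullable alternative, so no FIRST/FOLLOW check is needed there.

So the grammar has 1 FIRST/FOLLOW conflict (marked CONFLICT above).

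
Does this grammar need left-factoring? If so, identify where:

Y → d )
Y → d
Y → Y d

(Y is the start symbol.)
Yes, Y has productions with common prefix 'd'

Left-factoring is needed when two productions for the same non-terminal
share a common prefix on the right-hand side.

Productions for Y:
  Y → d )
  Y → d
  Y → Y d

Found common prefix 'd' in productions for Y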